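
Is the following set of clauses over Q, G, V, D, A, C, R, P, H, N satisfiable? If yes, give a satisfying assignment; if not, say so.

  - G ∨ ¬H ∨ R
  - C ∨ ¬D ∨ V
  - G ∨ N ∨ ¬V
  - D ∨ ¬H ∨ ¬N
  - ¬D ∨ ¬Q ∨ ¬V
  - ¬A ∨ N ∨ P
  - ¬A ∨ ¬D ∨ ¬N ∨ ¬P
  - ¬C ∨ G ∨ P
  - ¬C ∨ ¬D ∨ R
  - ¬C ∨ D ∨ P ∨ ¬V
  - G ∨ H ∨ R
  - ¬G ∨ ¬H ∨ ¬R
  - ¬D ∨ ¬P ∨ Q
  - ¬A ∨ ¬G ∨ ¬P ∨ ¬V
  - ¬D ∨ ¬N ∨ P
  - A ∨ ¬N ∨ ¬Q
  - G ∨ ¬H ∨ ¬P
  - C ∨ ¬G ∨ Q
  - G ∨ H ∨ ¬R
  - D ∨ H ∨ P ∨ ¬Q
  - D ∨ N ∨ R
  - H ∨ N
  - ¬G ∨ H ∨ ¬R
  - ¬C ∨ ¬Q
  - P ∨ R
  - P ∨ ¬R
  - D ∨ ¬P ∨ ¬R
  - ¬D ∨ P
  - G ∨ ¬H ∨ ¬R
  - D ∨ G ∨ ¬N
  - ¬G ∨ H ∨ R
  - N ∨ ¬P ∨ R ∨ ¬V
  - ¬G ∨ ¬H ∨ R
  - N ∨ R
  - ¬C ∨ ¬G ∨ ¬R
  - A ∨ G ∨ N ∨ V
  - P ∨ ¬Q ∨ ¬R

Case R = True:
  (P ∨ ¬R) forces P = True.
  (D ∨ ¬P ∨ ¬R) forces D = True.
  (¬D ∨ ¬P ∨ Q) forces Q = True.
  (¬D ∨ ¬Q ∨ ¬V) forces V = False.
  (C ∨ ¬D ∨ V) forces C = True.
  Clause (¬C ∨ ¬Q) is falsified — contradiction.
Case R = False:
  (P ∨ R) forces P = True.
  (N ∨ R) forces N = True.
  If G = True:
    (¬G ∨ H ∨ R) forces H = True.
    clause (¬G ∨ ¬H ∨ R) is falsified.
  If G = False:
    (G ∨ ¬H ∨ R) forces H = False.
    clause (G ∨ H ∨ R) is falsified.
  Every sub-case reaches a contradiction.
Both cases fail, so the formula is unsatisfiable.

The formula is unsatisfiable.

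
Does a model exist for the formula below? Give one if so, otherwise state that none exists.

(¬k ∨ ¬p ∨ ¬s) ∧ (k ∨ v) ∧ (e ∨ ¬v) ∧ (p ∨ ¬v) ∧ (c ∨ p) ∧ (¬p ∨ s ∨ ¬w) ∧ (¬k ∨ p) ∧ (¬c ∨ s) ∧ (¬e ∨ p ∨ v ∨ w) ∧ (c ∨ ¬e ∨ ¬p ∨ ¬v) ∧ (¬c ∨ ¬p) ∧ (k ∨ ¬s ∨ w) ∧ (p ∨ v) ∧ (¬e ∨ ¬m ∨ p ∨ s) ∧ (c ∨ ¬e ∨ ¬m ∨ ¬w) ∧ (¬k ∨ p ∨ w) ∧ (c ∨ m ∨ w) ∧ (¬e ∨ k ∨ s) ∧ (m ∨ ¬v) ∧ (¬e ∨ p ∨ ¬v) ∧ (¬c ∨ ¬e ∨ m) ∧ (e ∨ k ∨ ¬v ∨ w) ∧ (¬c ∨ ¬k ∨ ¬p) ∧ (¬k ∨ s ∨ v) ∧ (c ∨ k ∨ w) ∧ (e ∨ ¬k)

UNSATISFIABLE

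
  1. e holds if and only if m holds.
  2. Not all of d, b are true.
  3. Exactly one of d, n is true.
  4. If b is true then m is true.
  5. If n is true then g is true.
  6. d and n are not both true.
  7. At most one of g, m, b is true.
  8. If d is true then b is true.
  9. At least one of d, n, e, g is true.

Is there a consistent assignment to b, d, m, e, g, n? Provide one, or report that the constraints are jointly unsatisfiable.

b = False, d = False, m = False, e = False, g = True, n = True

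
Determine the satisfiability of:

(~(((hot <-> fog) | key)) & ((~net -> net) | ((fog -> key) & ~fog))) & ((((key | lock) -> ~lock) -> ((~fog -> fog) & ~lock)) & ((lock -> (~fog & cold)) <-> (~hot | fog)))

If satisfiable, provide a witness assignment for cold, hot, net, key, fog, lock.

cold = False, hot = False, net = True, key = False, fog = True, lock = False

  ~(((hot <-> fog) | key)) & ((~net -> net) | ((fog -> key) & ~fog)) = True
    ~(((hot <-> fog) | key)) = True
      (hot <-> fog) | key = False
        hot <-> fog = False
    (~net -> net) | ((fog -> key) & ~fog) = True
      ~net -> net = True
        ~net = False
      (fog -> key) & ~fog = False
        fog -> key = False
        ~fog = False
  (((key | lock) -> ~lock) -> ((~fog -> fog) & ~lock)) & ((lock -> (~fog & cold)) <-> (~hot | fog)) = True
    ((key | lock) -> ~lock) -> ((~fog -> fog) & ~lock) = True
      (key | lock) -> ~lock = True
        key | lock = False
        ~lock = True
      (~fog -> fog) & ~lock = True
        ~fog -> fog = True
          ~fog = False
        ~lock = True
    (lock -> (~fog & cold)) <-> (~hot | fog) = True
      lock -> (~fog & cold) = True
        ~fog & cold = False
          ~fog = False
      ~hot | fog = True
        ~hot = True
Both conjuncts True, so the formula holds.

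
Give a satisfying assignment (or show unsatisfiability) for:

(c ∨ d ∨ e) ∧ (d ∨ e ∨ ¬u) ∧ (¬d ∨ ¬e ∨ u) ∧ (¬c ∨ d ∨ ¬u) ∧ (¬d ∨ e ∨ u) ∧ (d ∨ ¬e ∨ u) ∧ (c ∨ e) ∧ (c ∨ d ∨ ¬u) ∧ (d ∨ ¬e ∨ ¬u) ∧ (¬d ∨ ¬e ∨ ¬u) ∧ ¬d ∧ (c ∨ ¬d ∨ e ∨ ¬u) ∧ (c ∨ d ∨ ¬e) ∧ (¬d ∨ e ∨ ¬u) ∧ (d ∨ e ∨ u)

Case u = True:
  (¬d) forces d = False.
  (d ∨ e ∨ ¬u) forces e = True.
  Clause (d ∨ ¬e ∨ ¬u) is falsified — contradiction.
Case u = False:
  (¬d) forces d = False.
  (d ∨ ¬e ∨ u) forces e = False.
  Clause (d ∨ e ∨ u) is falsified — contradiction.
Both cases fail, so the formula is unsatisfiable.

UNSATISFIABLE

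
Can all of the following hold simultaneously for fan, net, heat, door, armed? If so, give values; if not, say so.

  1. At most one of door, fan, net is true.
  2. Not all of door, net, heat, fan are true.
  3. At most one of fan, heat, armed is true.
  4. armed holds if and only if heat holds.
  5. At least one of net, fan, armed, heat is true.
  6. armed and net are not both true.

fan: True, net: False, heat: False, door: False, armed: False

  (1) {door, fan, net}: 1 true — at most one ✓
  (2) {door, net, heat, fan}: 1/4 true — not all ✓
  (3) {fan, heat, armed}: 1 true — at most one ✓
  (4) armed=F, heat=F — same ✓
  (5) {net, fan, armed, heat}: 1 true — at least one ✓
  (6) armed=F, net=F — not both ✓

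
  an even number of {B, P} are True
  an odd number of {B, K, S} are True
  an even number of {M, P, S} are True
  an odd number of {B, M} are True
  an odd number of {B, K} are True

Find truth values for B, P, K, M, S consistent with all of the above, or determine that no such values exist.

Adding constraints 1, 2, 3, 4, 5 mod 2: every variable appears an even number of times on the left, so the left side is 0.
But the right sides sum to 1 (mod 2). 0 ≠ 1 — the system is inconsistent.

The formula is unsatisfiable.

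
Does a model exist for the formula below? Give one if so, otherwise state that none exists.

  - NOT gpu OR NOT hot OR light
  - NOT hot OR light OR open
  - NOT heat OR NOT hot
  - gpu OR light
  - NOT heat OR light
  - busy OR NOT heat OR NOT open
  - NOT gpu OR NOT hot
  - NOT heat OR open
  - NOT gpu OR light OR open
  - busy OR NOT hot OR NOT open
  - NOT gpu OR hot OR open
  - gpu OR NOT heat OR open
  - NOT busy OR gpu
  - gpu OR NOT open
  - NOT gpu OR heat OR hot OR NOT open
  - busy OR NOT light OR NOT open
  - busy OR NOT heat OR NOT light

hot = False, busy = True, open = True, heat = True, gpu = True, light = True

Set hot = False.
Set busy = True.
  then (NOT busy OR gpu) forces gpu = True.
  then (NOT gpu OR hot OR open) forces open = True.
  then (NOT gpu OR heat OR hot OR NOT open) forces heat = True.
  then (NOT heat OR light) forces light = True.
All clauses satisfied.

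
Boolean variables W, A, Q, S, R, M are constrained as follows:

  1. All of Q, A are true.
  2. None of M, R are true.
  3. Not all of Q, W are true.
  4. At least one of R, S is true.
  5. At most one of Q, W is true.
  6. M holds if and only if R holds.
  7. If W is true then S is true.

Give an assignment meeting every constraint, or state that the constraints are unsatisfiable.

W = False, A = True, Q = True, S = True, R = False, M = False

  (1) {Q, A}: all 2 true ✓
  (2) {M, R}: 0 true — none ✓
  (3) {Q, W}: 1/2 true — not all ✓
  (4) {R, S}: 1 true — at least one ✓
  (5) {Q, W}: 1 true — at most one ✓
  (6) M=F, R=F — same ✓
  (7) W=F ⇒ S: vacuous ✓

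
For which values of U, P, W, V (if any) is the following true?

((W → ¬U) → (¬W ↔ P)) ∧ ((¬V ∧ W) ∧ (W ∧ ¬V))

U = True, P = False, W = True, V = False

  (W → ¬U) → (¬W ↔ P) = True
    W → ¬U = False
      ¬U = False
    ¬W ↔ P = True
      ¬W = False
  (¬V ∧ W) ∧ (W ∧ ¬V) = True
    ¬V ∧ W = True
      ¬V = True
    W ∧ ¬V = True
      ¬V = True
Both conjuncts True, so the formula holds.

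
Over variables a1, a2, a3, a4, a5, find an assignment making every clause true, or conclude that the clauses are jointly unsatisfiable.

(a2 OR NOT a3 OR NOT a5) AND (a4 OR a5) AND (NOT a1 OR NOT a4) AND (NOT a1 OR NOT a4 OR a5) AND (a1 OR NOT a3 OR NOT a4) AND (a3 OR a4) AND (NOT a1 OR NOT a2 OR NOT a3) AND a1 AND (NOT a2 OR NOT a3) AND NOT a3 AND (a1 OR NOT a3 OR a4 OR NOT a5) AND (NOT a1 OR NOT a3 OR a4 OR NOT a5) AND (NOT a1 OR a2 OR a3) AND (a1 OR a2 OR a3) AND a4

The formula is unsatisfiable.

Case a1 = True:
  (NOT a1 OR NOT a4) forces a4 = False.
  Clause (a4) is falsified — contradiction.
Case a1 = False:
  Clause (a1) is falsified — contradiction.
Both cases fail, so the formula is unsatisfiable.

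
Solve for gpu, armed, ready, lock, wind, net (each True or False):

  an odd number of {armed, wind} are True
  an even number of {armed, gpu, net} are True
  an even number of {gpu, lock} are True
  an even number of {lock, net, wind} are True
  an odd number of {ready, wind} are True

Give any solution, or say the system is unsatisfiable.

Adding constraints 1, 2, 3, 4 mod 2: every variable appears an even number of times on the left, so the left side is 0.
But the right sides sum to 1 (mod 2). 0 ≠ 1 — the system is inconsistent.

Unsatisfiable — no assignment works.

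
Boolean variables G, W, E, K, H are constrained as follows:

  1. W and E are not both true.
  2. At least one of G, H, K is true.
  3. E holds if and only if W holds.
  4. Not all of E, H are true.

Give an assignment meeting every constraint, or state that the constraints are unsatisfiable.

G=F, W=F, E=F, K=F, H=T

  (1) W=F, E=F — not both ✓
  (2) {G, H, K}: 1 true — at least one ✓
  (3) E=F, W=F — same ✓
  (4) {E, H}: 1/2 true — not all ✓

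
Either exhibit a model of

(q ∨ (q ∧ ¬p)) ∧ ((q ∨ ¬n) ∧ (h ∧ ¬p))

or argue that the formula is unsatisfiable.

q = True, h = True, n = True, p = False

  q ∨ (q ∧ ¬p) = True
    q ∧ ¬p = True
      ¬p = True
  (q ∨ ¬n) ∧ (h ∧ ¬p) = True
    q ∨ ¬n = True
      ¬n = False
    h ∧ ¬p = True
      ¬p = True
Both conjuncts True, so the formula holds.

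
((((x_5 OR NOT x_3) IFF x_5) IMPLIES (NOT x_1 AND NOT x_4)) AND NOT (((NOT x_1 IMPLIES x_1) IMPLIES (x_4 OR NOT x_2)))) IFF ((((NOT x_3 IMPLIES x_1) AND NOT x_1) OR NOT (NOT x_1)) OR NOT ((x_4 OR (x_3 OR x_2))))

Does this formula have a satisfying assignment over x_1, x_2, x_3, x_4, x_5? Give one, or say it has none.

x_1 = False, x_2 = False, x_3 = False, x_4 = True, x_5 = True

  ((((x_5 OR NOT x_3) IFF x_5) IMPLIES (NOT x_1 AND NOT x_4)) AND NOT (((NOT x_1 IMPLIES x_1) IMPLIES (x_4 OR NOT x_2)))) IFF ((((NOT x_3 IMPLIES x_1) AND NOT x_1) OR NOT (NOT x_1)) OR NOT ((x_4 OR (x_3 OR x_2)))) = True
    (((x_5 OR NOT x_3) IFF x_5) IMPLIES (NOT x_1 AND NOT x_4)) AND NOT (((NOT x_1 IMPLIES x_1) IMPLIES (x_4 OR NOT x_2))) = False
      ((x_5 OR NOT x_3) IFF x_5) IMPLIES (NOT x_1 AND NOT x_4) = False
        (x_5 OR NOT x_3) IFF x_5 = True
          x_5 OR NOT x_3 = True
            NOT x_3 = True
        NOT x_1 AND NOT x_4 = False
          NOT x_1 = True
          NOT x_4 = False
      NOT (((NOT x_1 IMPLIES x_1) IMPLIES (x_4 OR NOT x_2))) = False
        (NOT x_1 IMPLIES x_1) IMPLIES (x_4 OR NOT x_2) = True
          NOT x_1 IMPLIES x_1 = False
            NOT x_1 = True
          x_4 OR NOT x_2 = True
            NOT x_2 = True
    (((NOT x_3 IMPLIES x_1) AND NOT x_1) OR NOT (NOT x_1)) OR NOT ((x_4 OR (x_3 OR x_2))) = False
      ((NOT x_3 IMPLIES x_1) AND NOT x_1) OR NOT (NOT x_1) = False
        (NOT x_3 IMPLIES x_1) AND NOT x_1 = False
          NOT x_3 IMPLIES x_1 = False
            NOT x_3 = True
          NOT x_1 = True
        NOT (NOT x_1) = False
          NOT x_1 = True
      NOT ((x_4 OR (x_3 OR x_2))) = False
        x_4 OR (x_3 OR x_2) = True
          x_3 OR x_2 = False
The formula evaluates to True.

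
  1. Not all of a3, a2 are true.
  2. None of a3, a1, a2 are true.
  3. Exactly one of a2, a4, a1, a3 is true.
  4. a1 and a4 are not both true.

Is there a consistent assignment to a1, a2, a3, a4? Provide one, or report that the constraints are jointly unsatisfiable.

a1: False, a2: False, a3: False, a4: True

  (1) {a3, a2}: 0/2 true — not all ✓
  (2) {a3, a1, a2}: 0 true — none ✓
  (3) {a2, a4, a1, a3}: 1 true — exactly one ✓
  (4) a1=F, a4=T — not both ✓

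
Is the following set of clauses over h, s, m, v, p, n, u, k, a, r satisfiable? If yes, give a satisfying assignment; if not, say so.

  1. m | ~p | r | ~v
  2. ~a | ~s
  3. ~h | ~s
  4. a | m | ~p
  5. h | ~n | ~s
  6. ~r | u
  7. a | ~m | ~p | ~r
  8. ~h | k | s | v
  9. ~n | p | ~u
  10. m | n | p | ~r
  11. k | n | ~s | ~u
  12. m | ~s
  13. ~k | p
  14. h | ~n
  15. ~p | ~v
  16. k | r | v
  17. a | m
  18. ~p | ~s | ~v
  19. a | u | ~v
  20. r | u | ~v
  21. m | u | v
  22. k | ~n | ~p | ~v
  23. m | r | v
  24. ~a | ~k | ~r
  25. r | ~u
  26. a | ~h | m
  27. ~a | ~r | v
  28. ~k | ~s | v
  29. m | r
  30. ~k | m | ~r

Set h = False.
  then (h | ~n) forces n = False.
Set s = False.
Set m = True.
Set v = False.
Set p = True.
Try u = True:
  (r | ~u) forces r = True.
  (a | ~m | ~p | ~r) forces a = True.
  clause (~a | ~r | v) is falsified — backtrack.
So u = False.
  then (~r | u) forces r = False.
  then (k | r | v) forces k = True.
Set a = True.
All clauses satisfied.

h = False, s = False, m = True, v = False, p = True, n = False, u = False, k = True, a = True, r = False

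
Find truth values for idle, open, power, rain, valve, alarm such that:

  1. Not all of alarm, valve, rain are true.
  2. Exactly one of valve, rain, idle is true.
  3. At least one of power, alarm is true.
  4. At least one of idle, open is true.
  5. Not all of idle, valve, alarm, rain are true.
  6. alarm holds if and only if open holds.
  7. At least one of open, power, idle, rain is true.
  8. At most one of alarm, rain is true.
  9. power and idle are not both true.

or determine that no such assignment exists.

idle=F; open=T; power=F; rain=F; valve=T; alarm=T

  (1) {alarm, valve, rain}: 2/3 true — not all ✓
  (2) {valve, rain, idle}: 1 true — exactly one ✓
  (3) {power, alarm}: 1 true — at least one ✓
  (4) {idle, open}: 1 true — at least one ✓
  (5) {idle, valve, alarm, rain}: 2/4 true — not all ✓
  (6) alarm=T, open=T — same ✓
  (7) {open, power, idle, rain}: 1 true — at least one ✓
  (8) {alarm, rain}: 1 true — at most one ✓
  (9) power=F, idle=F — not both ✓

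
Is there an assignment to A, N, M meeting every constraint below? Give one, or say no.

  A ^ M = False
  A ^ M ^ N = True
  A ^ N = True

A = False, N = True, M = False

A ^ M = F ^ F = False ✓
A ^ M ^ N = F ^ F ^ T = True ✓
A ^ N = F ^ T = True ✓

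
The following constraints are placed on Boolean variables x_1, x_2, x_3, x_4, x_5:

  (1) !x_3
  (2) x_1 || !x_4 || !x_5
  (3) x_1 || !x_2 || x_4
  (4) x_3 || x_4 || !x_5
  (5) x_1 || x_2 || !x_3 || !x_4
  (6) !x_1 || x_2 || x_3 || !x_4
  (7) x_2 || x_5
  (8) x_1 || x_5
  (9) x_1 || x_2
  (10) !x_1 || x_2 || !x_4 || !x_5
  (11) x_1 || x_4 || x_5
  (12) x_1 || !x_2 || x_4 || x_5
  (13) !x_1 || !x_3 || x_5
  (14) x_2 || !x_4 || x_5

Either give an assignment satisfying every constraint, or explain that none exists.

Unit clause (!x_3) forces x_3 = False.
Set x_1 = True.
Try x_2 = False:
  (!x_1 || x_2 || x_3 || !x_4) forces x_4 = False.
  (x_3 || x_4 || !x_5) forces x_5 = False.
  clause (x_2 || x_5) is falsified — backtrack.
So x_2 = True.
Set x_4 = True.
Set x_5 = False.
All clauses satisfied.

x_1: True; x_2: True; x_3: False; x_4: True; x_5: False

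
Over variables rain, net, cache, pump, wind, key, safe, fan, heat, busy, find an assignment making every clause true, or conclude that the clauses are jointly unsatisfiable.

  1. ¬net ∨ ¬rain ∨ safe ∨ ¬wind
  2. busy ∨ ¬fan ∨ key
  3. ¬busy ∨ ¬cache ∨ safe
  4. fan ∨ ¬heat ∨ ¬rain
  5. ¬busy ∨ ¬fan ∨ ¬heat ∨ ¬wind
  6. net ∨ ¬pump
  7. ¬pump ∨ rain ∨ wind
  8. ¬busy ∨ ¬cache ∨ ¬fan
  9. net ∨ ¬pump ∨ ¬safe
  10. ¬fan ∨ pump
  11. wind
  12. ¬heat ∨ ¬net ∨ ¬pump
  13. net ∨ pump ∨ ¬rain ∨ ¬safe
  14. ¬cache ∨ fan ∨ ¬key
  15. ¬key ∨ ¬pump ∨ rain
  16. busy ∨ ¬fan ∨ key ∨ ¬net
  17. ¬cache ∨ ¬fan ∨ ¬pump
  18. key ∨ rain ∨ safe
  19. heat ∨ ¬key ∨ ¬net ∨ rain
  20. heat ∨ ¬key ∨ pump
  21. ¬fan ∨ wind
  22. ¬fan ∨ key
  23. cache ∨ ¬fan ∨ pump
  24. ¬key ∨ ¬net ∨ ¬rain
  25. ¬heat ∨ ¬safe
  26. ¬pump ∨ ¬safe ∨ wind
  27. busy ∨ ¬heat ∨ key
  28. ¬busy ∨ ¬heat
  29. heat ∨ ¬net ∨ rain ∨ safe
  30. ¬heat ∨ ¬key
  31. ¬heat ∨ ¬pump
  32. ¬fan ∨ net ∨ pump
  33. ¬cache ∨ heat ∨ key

rain=F; net=F; cache=F; pump=F; wind=T; key=F; safe=T; fan=F; heat=F; busy=T

Unit clause (wind) forces wind = True.
Set rain = False.
Set net = False.
  then (net ∨ ¬pump) forces pump = False.
  then (¬fan ∨ pump) forces fan = False.
Try cache = True:
  (¬cache ∨ fan ∨ ¬key) forces key = False.
  (key ∨ rain ∨ safe) forces safe = True.
  (¬heat ∨ ¬safe) forces heat = False.
  clause (¬cache ∨ heat ∨ key) is falsified — backtrack.
So cache = False.
Set key = False.
  then (key ∨ rain ∨ safe) forces safe = True.
  then (¬heat ∨ ¬safe) forces heat = False.
Set busy = True.
All clauses satisfied.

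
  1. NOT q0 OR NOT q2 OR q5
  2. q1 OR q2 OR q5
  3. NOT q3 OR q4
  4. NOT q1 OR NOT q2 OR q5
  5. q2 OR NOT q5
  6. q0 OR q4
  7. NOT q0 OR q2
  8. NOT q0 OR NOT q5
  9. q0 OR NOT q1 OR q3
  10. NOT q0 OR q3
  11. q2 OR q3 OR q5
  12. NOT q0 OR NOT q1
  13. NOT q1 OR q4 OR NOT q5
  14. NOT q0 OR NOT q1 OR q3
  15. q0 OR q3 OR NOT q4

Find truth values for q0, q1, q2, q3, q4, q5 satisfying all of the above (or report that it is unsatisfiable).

q0 = False, q1 = True, q2 = True, q3 = True, q4 = True, q5 = True

Try q0 = True:
  (NOT q0 OR q2) forces q2 = True.
  (NOT q0 OR NOT q2 OR q5) forces q5 = True.
  clause (NOT q0 OR NOT q5) is falsified — backtrack.
So q0 = False.
  then (q0 OR q4) forces q4 = True.
  then (q0 OR q3 OR NOT q4) forces q3 = True.
Set q1 = True.
Set q2 = True.
  then (NOT q1 OR NOT q2 OR q5) forces q5 = True.
All clauses satisfied.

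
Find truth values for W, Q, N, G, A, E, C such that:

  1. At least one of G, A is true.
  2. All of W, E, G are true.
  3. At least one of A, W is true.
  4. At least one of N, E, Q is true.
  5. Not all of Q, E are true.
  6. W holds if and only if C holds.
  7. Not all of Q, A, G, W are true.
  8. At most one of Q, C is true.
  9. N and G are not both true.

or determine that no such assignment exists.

W = True, Q = False, N = False, G = True, A = True, E = True, C = True

  (1) {G, A}: 2 true — at least one ✓
  (2) {W, E, G}: all 3 true ✓
  (3) {A, W}: 2 true — at least one ✓
  (4) {N, E, Q}: 1 true — at least one ✓
  (5) {Q, E}: 1/2 true — not all ✓
  (6) W=T, C=T — same ✓
  (7) {Q, A, G, W}: 3/4 true — not all ✓
  (8) {Q, C}: 1 true — at most one ✓
  (9) N=F, G=T — not both ✓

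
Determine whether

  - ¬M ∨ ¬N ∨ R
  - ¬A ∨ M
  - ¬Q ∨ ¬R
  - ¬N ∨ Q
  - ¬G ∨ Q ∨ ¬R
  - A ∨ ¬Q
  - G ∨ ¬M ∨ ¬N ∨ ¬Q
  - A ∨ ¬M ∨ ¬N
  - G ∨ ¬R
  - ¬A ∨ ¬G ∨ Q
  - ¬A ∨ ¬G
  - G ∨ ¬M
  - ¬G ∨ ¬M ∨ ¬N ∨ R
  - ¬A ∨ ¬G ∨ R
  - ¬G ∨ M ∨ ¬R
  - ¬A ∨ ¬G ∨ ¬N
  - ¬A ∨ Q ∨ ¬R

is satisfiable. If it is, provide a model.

R = False; A = False; G = True; M = True; Q = False; N = False

Try R = True:
  (¬Q ∨ ¬R) forces Q = False.
  (¬N ∨ Q) forces N = False.
  (¬G ∨ Q ∨ ¬R) forces G = False.
  clause (G ∨ ¬R) is falsified — backtrack.
So R = False.
Set A = False.
  then (A ∨ ¬Q) forces Q = False.
  then (¬N ∨ Q) forces N = False.
Set G = True.
Set M = True.
All clauses satisfied.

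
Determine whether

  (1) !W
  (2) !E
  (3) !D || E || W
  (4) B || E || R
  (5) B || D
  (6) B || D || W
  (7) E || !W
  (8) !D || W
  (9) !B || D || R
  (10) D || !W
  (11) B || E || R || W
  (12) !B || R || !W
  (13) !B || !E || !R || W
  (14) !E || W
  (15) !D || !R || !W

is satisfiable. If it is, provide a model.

Unit clause (!W) forces W = False.
Unit clause (!E) forces E = False.
In (!D || E || W) only !D is left, so D = False.
In (B || D) only B is left, so B = True.
In (!B || D || R) only R is left, so R = True.
All clauses satisfied.

B: True; W: False; R: True; D: False; E: False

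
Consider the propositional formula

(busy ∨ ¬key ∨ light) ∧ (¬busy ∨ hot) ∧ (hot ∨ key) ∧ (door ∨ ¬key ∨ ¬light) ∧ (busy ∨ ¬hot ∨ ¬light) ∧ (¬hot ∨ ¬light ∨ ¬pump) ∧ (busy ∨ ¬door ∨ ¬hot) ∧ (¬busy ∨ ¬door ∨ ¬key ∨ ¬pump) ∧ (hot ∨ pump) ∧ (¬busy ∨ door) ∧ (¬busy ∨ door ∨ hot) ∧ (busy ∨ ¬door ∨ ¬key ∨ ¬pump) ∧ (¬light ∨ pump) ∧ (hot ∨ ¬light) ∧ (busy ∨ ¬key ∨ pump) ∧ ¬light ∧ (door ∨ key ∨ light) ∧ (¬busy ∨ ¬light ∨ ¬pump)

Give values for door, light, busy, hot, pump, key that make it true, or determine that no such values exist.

door = True, light = False, busy = True, hot = True, pump = False, key = True

Unit clause (¬light) forces light = False.
Try door = False:
  (¬busy ∨ door) forces busy = False.
  (busy ∨ ¬key ∨ light) forces key = False.
  clause (door ∨ key ∨ light) is falsified — backtrack.
So door = True.
Try busy = False:
  (busy ∨ ¬key ∨ light) forces key = False.
  (hot ∨ key) forces hot = True.
  clause (busy ∨ ¬door ∨ ¬hot) is falsified — backtrack.
So busy = True.
  then (¬busy ∨ hot) forces hot = True.
Set pump = False.
Set key = True.
All clauses satisfied.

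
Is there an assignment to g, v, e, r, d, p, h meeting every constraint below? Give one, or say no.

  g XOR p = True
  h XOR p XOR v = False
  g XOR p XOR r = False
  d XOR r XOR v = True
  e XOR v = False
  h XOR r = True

g=T, v=F, e=F, r=T, d=F, p=F, h=F

g XOR p = T XOR F = True ✓
h XOR p XOR v = F XOR F XOR F = False ✓
g XOR p XOR r = T XOR F XOR T = False ✓
d XOR r XOR v = F XOR T XOR F = True ✓
e XOR v = F XOR F = False ✓
h XOR r = F XOR T = True ✓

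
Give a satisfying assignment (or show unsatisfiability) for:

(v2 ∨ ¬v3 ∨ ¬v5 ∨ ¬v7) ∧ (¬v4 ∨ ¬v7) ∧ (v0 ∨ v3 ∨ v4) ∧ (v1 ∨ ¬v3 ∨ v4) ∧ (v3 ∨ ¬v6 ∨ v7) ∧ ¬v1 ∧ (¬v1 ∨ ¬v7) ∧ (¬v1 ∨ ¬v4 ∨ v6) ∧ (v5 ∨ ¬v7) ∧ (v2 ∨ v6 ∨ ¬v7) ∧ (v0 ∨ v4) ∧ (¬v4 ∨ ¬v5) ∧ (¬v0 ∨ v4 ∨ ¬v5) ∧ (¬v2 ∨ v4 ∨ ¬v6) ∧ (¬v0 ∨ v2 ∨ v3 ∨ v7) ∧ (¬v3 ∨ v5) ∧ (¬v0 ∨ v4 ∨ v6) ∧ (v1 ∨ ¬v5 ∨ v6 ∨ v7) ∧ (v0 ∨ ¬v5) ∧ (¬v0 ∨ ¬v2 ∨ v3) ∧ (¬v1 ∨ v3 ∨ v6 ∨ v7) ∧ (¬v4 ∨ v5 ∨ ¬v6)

v0 = False, v1 = False, v2 = True, v3 = False, v4 = True, v5 = False, v6 = False, v7 = False

Unit clause (¬v1) forces v1 = False.
Set v0 = False.
  then (v0 ∨ v4) forces v4 = True.
  then (¬v4 ∨ ¬v5) forces v5 = False.
  then (¬v3 ∨ v5) forces v3 = False.
  then (¬v4 ∨ v5 ∨ ¬v6) forces v6 = False.
  then (¬v4 ∨ ¬v7) forces v7 = False.
Set v2 = True.
All clauses satisfied.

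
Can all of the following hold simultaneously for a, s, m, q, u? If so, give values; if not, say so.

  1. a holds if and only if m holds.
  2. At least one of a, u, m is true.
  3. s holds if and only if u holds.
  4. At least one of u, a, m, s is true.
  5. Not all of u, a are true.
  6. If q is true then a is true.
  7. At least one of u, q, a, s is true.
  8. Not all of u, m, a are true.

a = False, s = True, m = False, q = False, u = True

  (1) a=F, m=F — same ✓
  (2) {a, u, m}: 1 true — at least one ✓
  (3) s=T, u=T — same ✓
  (4) {u, a, m, s}: 2 true — at least one ✓
  (5) {u, a}: 1/2 true — not all ✓
  (6) q=F ⇒ a: vacuous ✓
  (7) {u, q, a, s}: 2 true — at least one ✓
  (8) {u, m, a}: 1/3 true — not all ✓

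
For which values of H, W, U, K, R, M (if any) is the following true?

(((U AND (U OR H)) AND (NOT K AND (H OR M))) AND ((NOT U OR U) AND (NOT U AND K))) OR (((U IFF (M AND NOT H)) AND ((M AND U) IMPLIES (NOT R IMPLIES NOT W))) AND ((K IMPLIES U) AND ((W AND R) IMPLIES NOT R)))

H = True; W = False; U = False; K = False; R = False; M = True

  (((U AND (U OR H)) AND (NOT K AND (H OR M))) AND ((NOT U OR U) AND (NOT U AND K))) OR (((U IFF (M AND NOT H)) AND ((M AND U) IMPLIES (NOT R IMPLIES NOT W))) AND ((K IMPLIES U) AND ((W AND R) IMPLIES NOT R))) = True
    ((U AND (U OR H)) AND (NOT K AND (H OR M))) AND ((NOT U OR U) AND (NOT U AND K)) = False
      (U AND (U OR H)) AND (NOT K AND (H OR M)) = False
        U AND (U OR H) = False
          U OR H = True
        NOT K AND (H OR M) = True
          NOT K = True
          H OR M = True
      (NOT U OR U) AND (NOT U AND K) = False
        NOT U OR U = True
          NOT U = True
        NOT U AND K = False
          NOT U = True
    ((U IFF (M AND NOT H)) AND ((M AND U) IMPLIES (NOT R IMPLIES NOT W))) AND ((K IMPLIES U) AND ((W AND R) IMPLIES NOT R)) = True
      (U IFF (M AND NOT H)) AND ((M AND U) IMPLIES (NOT R IMPLIES NOT W)) = True
        U IFF (M AND NOT H) = True
          M AND NOT H = False
            NOT H = False
        (M AND U) IMPLIES (NOT R IMPLIES NOT W) = True
          M AND U = False
          NOT R IMPLIES NOT W = True
            NOT R = True
            NOT W = True
      (K IMPLIES U) AND ((W AND R) IMPLIES NOT R) = True
        K IMPLIES U = True
        (W AND R) IMPLIES NOT R = True
          W AND R = False
          NOT R = True
The formula evaluates to True.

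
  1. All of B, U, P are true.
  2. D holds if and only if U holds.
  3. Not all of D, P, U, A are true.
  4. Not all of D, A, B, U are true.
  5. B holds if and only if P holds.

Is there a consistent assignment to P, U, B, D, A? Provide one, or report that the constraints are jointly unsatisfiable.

P = True; U = True; B = True; D = True; A = False

  (1) {B, U, P}: all 3 true ✓
  (2) D=T, U=T — same ✓
  (3) {D, P, U, A}: 3/4 true — not all ✓
  (4) {D, A, B, U}: 3/4 true — not all ✓
  (5) B=T, P=T — same ✓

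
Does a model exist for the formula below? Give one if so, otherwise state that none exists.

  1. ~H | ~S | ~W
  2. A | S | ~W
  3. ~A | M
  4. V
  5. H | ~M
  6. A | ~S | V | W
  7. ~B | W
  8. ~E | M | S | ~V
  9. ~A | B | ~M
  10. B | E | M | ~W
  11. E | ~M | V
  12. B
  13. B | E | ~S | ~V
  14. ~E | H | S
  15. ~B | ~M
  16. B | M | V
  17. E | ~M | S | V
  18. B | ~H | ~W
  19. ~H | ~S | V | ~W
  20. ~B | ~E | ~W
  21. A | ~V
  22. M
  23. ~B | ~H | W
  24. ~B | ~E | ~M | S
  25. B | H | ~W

Case B = True:
  (V) forces V = True.
  (~B | W) forces W = True.
  (~B | ~M) forces M = False.
  Clause (M) is falsified — contradiction.
Case B = False:
  Clause (B) is falsified — contradiction.
Both cases fail, so the formula is unsatisfiable.

The formula is unsatisfiable.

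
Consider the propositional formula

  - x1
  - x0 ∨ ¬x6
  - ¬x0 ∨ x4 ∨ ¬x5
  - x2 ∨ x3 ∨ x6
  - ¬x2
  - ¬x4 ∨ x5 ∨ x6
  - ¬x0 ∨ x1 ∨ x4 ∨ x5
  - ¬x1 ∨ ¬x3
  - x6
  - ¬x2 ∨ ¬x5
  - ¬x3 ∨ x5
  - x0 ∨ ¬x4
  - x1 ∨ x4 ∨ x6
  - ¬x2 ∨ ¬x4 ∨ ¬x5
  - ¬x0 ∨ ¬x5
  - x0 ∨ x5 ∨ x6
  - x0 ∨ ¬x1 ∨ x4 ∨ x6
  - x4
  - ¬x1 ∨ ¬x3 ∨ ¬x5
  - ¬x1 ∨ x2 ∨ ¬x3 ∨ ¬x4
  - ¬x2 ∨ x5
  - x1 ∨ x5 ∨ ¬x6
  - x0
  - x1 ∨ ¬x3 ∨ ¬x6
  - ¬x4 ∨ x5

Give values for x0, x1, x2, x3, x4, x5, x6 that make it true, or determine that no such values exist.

Case x0 = True:
  (x1) forces x1 = True.
  (¬x2) forces x2 = False.
  (¬x1 ∨ ¬x3) forces x3 = False.
  (x2 ∨ x3 ∨ x6) forces x6 = True.
  (¬x0 ∨ ¬x5) forces x5 = False.
  (x4) forces x4 = True.
  Clause (¬x4 ∨ x5) is falsified — contradiction.
Case x0 = False:
  Clause (x0) is falsified — contradiction.
Both cases fail, so the formula is unsatisfiable.

UNSATISFIABLE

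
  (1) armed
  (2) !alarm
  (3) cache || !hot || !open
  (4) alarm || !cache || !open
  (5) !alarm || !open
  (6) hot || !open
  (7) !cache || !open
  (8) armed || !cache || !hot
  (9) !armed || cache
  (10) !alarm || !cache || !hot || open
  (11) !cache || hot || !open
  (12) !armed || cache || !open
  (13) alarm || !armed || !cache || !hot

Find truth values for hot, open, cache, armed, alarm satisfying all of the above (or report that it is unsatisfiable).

hot = False, open = False, cache = True, armed = True, alarm = False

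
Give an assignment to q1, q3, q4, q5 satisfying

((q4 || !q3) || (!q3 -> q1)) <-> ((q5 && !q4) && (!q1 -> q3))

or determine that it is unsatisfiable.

q1 = True, q3 = True, q4 = False, q5 = True

  ((q4 || !q3) || (!q3 -> q1)) <-> ((q5 && !q4) && (!q1 -> q3)) = True
    (q4 || !q3) || (!q3 -> q1) = True
      q4 || !q3 = False
        !q3 = False
      !q3 -> q1 = True
        !q3 = False
    (q5 && !q4) && (!q1 -> q3) = True
      q5 && !q4 = True
        !q4 = True
      !q1 -> q3 = True
        !q1 = False
The formula evaluates to True.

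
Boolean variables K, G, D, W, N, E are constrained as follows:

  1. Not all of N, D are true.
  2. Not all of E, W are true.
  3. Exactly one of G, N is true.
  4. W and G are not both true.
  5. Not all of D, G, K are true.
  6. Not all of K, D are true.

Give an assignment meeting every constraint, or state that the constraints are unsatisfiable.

K = False, G = True, D = False, W = False, N = False, E = True

  (1) {N, D}: 0/2 true — not all ✓
  (2) {E, W}: 1/2 true — not all ✓
  (3) {G, N}: 1 true — exactly one ✓
  (4) W=F, G=T — not both ✓
  (5) {D, G, K}: 1/3 true — not all ✓
  (6) {K, D}: 0/2 true — not all ✓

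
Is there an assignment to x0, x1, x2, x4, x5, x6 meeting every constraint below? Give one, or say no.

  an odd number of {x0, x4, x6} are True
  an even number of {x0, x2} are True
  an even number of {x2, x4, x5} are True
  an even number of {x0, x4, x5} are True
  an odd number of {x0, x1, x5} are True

x0 = True, x1 = False, x2 = True, x4 = True, x5 = False, x6 = True

{x0, x4, x6}: 3 true → odd ✓
{x0, x2}: 2 true → even ✓
{x2, x4, x5}: 2 true → even ✓
{x0, x4, x5}: 2 true → even ✓
{x0, x1, x5}: 1 true → odd ✓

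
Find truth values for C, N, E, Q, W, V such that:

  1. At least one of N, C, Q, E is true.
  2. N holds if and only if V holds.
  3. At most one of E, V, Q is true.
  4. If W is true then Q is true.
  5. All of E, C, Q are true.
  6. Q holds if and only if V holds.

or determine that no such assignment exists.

No satisfying assignment exists.

Case Q = True:
  (3) with Q=T forces E = False.
  Constraint (5) is violated (E=F) — contradiction.
Case Q = False:
  Constraint (5) is violated (Q=F) — contradiction.
Both cases fail — unsatisfiable.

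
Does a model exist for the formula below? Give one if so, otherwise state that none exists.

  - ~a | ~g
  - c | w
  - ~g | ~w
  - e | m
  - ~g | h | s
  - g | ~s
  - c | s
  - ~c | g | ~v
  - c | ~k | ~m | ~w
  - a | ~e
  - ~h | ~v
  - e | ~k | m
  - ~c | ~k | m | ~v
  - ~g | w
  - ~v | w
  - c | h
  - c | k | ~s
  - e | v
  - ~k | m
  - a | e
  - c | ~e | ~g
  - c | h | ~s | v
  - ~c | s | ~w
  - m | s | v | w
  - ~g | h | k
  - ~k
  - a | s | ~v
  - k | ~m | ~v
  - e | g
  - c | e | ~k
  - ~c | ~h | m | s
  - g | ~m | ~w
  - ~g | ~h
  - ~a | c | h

w=F, k=F, m=T, a=T, c=T, e=T, h=F, s=F, g=F, v=F

Unit clause (~k) forces k = False.
Try w = True:
  (~g | ~w) forces g = False.
  (g | ~s) forces s = False.
  (c | s) forces c = True.
  clause (~c | s | ~w) is falsified — backtrack.
So w = False.
  then (c | w) forces c = True.
  then (~g | w) forces g = False.
  then (~v | w) forces v = False.
  then (e | v) forces e = True.
  then (g | ~s) forces s = False.
  then (a | ~e) forces a = True.
  then (m | s | v | w) forces m = True.
Set h = False.
All clauses satisfied.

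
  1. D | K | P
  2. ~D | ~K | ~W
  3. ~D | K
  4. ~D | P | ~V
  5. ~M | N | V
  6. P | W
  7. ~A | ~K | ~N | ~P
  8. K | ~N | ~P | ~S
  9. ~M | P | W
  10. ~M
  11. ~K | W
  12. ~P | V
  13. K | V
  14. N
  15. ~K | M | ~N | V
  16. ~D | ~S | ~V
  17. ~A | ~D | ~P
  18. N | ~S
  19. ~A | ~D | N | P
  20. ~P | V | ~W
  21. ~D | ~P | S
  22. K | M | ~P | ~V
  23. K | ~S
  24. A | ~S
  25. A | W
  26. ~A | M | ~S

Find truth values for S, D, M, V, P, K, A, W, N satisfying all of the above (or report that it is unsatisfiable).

S: False, D: False, M: False, V: True, P: False, K: True, A: True, W: True, N: True

Unit clause (~M) forces M = False.
Unit clause (N) forces N = True.
Set S = False.
Try D = True:
  (~D | K) forces K = True.
  (~D | ~K | ~W) forces W = False.
  clause (~K | W) is falsified — backtrack.
So D = False.
Set V = True.
Set P = False.
  then (D | K | P) forces K = True.
  then (P | W) forces W = True.
Set A = True.
All clauses satisfied.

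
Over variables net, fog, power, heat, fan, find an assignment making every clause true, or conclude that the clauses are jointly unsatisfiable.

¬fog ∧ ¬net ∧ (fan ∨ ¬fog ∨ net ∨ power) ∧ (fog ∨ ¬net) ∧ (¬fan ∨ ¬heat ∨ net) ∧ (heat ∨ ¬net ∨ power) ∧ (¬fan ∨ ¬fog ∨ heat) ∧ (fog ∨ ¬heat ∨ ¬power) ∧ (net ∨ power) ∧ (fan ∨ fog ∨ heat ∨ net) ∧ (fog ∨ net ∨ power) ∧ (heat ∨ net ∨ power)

Unit clause (¬fog) forces fog = False.
Unit clause (¬net) forces net = False.
In (net ∨ power) only power is left, so power = True.
In (fog ∨ ¬heat ∨ ¬power) only ¬heat is left, so heat = False.
In (fan ∨ fog ∨ heat ∨ net) only fan is left, so fan = True.
All clauses satisfied.

net: False, fog: False, power: True, heat: False, fan: True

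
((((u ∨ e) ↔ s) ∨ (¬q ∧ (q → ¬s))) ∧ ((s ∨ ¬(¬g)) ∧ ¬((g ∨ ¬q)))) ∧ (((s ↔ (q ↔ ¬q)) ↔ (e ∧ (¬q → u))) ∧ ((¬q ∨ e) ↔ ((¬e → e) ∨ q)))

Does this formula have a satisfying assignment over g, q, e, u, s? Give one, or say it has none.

Unsatisfiable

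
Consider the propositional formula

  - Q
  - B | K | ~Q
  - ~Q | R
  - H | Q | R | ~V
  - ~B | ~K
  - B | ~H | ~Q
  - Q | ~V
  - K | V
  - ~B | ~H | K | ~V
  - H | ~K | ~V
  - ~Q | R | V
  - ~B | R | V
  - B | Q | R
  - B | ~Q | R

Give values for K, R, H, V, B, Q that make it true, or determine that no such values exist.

Unit clause (Q) forces Q = True.
In (~Q | R) only R is left, so R = True.
Set K = True.
  then (~B | ~K) forces B = False.
  then (B | ~H | ~Q) forces H = False.
  then (H | ~K | ~V) forces V = False.
All clauses satisfied.

K = True, R = True, H = False, V = False, B = False, Q = True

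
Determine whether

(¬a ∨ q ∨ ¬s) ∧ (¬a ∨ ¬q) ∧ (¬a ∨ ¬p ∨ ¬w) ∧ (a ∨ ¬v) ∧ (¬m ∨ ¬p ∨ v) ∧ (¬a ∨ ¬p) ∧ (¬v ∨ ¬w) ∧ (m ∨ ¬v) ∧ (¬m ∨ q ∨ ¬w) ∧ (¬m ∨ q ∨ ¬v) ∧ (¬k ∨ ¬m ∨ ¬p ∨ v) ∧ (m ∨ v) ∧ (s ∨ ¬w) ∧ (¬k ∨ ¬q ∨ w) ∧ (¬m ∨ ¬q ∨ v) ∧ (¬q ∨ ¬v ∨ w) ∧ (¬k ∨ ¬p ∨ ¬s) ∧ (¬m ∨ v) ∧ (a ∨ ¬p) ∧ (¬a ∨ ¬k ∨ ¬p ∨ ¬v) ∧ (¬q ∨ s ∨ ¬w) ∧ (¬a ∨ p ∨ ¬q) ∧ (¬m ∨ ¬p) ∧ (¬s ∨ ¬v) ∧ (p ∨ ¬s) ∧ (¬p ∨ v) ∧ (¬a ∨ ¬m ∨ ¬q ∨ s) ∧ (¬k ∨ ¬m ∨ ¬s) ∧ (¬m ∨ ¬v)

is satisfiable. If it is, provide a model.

No satisfying assignment exists.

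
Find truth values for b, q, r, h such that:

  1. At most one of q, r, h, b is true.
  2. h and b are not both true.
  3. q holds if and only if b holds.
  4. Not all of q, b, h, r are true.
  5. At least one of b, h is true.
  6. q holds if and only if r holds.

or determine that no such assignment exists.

b: False, q: False, r: False, h: True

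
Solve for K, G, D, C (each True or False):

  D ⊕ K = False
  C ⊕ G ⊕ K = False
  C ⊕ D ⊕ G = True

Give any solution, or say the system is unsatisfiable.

UNSATISFIABLE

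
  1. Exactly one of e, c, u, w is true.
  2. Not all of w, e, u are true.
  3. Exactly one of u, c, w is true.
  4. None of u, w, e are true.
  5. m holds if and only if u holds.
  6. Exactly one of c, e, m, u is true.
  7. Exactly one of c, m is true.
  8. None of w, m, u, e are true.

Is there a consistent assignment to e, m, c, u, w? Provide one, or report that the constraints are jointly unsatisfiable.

e: False, m: False, c: True, u: False, w: False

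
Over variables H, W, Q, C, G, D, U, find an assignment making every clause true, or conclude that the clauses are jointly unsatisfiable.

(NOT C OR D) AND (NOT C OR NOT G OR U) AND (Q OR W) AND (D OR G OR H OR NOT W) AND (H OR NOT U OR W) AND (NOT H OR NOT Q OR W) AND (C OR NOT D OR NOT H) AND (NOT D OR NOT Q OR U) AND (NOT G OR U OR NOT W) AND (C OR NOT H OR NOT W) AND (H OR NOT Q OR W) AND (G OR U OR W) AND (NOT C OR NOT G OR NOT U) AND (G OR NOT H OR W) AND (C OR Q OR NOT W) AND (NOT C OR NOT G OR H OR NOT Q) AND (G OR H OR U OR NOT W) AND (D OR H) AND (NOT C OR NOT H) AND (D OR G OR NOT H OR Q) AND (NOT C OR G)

H = False, W = True, Q = True, C = False, G = True, D = True, U = True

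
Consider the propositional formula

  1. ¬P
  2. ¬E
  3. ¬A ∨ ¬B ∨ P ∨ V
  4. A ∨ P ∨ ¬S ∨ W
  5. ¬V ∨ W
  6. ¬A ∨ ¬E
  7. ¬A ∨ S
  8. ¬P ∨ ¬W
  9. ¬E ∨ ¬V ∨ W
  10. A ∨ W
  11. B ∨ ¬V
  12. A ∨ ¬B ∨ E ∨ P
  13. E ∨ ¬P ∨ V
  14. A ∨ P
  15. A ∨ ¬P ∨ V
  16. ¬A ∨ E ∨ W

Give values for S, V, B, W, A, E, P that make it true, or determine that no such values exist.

S=T, V=F, B=F, W=T, A=T, E=F, P=F

Unit clause (¬P) forces P = False.
Unit clause (¬E) forces E = False.
In (A ∨ P) only A is left, so A = True.
In (¬A ∨ E ∨ W) only W is left, so W = True.
In (¬A ∨ S) only S is left, so S = True.
Set V = False.
  then (¬A ∨ ¬B ∨ P ∨ V) forces B = False.
All clauses satisfied.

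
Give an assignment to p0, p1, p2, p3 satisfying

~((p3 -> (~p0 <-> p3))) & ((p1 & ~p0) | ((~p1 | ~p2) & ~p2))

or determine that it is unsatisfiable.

p0=T, p1=F, p2=F, p3=T

  ~((p3 -> (~p0 <-> p3))) = True
    p3 -> (~p0 <-> p3) = False
      ~p0 <-> p3 = False
        ~p0 = False
  (p1 & ~p0) | ((~p1 | ~p2) & ~p2) = True
    p1 & ~p0 = False
      ~p0 = False
    (~p1 | ~p2) & ~p2 = True
      ~p1 | ~p2 = True
        ~p1 = True
        ~p2 = True
      ~p2 = True
Both conjuncts True, so the formula holds.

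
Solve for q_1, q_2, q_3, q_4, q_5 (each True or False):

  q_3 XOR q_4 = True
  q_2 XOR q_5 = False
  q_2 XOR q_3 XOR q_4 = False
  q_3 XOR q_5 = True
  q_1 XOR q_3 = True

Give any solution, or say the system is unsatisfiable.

q_1 = True, q_2 = True, q_3 = False, q_4 = True, q_5 = True

q_3 XOR q_4 = F XOR T = True ✓
q_2 XOR q_5 = T XOR T = False ✓
q_2 XOR q_3 XOR q_4 = T XOR F XOR T = False ✓
q_3 XOR q_5 = F XOR T = True ✓
q_1 XOR q_3 = T XOR F = True ✓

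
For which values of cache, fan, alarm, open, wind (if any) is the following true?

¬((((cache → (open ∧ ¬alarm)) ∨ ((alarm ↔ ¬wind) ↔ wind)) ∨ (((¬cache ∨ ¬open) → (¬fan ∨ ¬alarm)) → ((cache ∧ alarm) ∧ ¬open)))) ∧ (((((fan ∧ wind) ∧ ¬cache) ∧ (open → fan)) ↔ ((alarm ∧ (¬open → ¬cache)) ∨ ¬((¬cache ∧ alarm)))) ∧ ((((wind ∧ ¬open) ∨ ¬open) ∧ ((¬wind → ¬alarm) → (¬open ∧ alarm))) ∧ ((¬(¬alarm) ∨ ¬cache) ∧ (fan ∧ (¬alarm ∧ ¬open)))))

Case cache = True: the conjunct (((fan ∧ wind) ∧ ¬cache) ∧ (open → fan)) ↔ ((alarm ∧ (¬open → ¬cache)) ∨ ¬((¬cache ∧ alarm))) becomes (False ∧ (open → fan)) ↔ ((alarm ∧ open) ∨ True) = False.
Case cache = False: the conjunct ¬((((cache → (open ∧ ¬alarm)) ∨ ((alarm ↔ ¬wind) ↔ wind)) ∨ (((¬cache ∨ ¬open) → (¬fan ∨ ¬alarm)) → ((cache ∧ alarm) ∧ ¬open)))) becomes ¬((True ∨ ¬((¬fan ∨ ¬alarm)))) = False.
Both cases fail — unsatisfiable.

The formula is unsatisfiable.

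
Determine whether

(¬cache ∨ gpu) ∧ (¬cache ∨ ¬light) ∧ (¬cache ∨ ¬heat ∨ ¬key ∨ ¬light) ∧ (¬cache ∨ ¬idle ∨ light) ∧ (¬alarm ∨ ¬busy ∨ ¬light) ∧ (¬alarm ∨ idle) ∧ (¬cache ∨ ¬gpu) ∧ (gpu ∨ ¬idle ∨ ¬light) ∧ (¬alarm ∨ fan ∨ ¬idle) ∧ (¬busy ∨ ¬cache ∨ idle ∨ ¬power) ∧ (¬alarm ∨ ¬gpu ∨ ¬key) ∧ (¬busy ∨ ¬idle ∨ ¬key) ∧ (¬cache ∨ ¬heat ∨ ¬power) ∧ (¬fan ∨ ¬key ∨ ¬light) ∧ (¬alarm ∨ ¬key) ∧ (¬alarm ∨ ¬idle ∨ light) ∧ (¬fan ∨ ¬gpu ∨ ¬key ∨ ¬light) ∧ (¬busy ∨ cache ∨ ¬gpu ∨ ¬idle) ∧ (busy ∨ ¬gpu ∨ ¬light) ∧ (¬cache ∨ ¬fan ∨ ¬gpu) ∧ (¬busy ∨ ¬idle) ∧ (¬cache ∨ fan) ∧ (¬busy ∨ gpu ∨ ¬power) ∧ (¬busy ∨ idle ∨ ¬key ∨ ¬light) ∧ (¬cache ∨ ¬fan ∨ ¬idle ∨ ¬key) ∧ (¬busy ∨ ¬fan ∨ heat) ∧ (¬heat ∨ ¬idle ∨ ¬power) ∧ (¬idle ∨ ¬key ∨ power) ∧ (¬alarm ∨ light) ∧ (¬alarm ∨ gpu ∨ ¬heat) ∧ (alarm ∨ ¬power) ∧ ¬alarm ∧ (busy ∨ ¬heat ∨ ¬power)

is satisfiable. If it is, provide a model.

Unit clause (¬alarm) forces alarm = False.
In (alarm ∨ ¬power) only ¬power is left, so power = False.
Set gpu = False.
  then (¬cache ∨ gpu) forces cache = False.
Set key = True.
  then (¬idle ∨ ¬key ∨ power) forces idle = False.
Set heat = False.
Set light = False.
Set busy = False.
Set fan = False.
All clauses satisfied.

gpu: False, key: True, power: False, idle: False, heat: False, light: False, busy: False, cache: False, alarm: False, fan: False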